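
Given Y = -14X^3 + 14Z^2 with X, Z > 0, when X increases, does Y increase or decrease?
Y decreases

Taking the partial derivative:
∂Y/∂X = -42X^2

∂Y/∂X = -42X^2 < 0 (assuming positive values)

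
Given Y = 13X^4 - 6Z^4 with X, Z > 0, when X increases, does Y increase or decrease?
Y increases

Taking the partial derivative:
∂Y/∂X = 52X^3

∂Y/∂X = 52X^3 > 0 (assuming positive values)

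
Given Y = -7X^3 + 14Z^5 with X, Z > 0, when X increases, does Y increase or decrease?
Y decreases

Taking the partial derivative:
∂Y/∂X = -21X^2

∂Y/∂X = -21X^2 < 0 (assuming positive values)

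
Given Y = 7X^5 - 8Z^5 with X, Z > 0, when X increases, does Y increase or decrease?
Y increases

Taking the partial derivative:
∂Y/∂X = 35X^4

∂Y/∂X = 35X^4 > 0 (assuming positive values)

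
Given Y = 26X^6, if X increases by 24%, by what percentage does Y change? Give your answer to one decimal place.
263.5%

For Y = 26X^6:
If X → X(1 + 0.24)
Then Y → Y · (1 + 0.24)^6
     ≈ Y · 3.6352

Percentage change = ((1 + 0.24)^6 − 1) × 100% ≈ 263.5%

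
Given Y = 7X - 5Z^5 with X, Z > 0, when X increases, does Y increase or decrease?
Y increases

Taking the partial derivative:
∂Y/∂X = 7

∂Y/∂X = 7 > 0 (assuming positive values)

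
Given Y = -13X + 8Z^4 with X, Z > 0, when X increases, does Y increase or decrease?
Y decreases

Taking the partial derivative:
∂Y/∂X = -13

∂Y/∂X = -13 < 0 (assuming positive values)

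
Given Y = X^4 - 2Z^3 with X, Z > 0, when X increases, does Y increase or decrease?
Y increases

Taking the partial derivative:
∂Y/∂X = 4X^3

∂Y/∂X = 4X^3 > 0 (assuming positive values)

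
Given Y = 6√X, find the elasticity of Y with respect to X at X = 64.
Elasticity = 1/2

Elasticity = (dY/dX) · (X/Y)

dY/dX = 3/√X
At X = 64: dY/dX = 3/8, Y = 48

Elasticity = (3/8) · (64 / 48) = 1/2

Interpretation: for a small percentage change in X, the percentage change in Y is approximately 0.50 times as large.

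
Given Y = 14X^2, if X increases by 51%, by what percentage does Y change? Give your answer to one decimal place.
128.0%

For Y = 14X^2:
If X → X(1 + 0.51)
Then Y → Y · (1 + 0.51)^2
     = Y · 2.2801

Percentage change = ((1 + 0.51)^2 − 1) × 100% ≈ 128.0%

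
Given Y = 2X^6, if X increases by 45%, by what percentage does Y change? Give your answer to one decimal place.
829.4%

For Y = 2X^6:
If X → X(1 + 0.45)
Then Y → Y · (1 + 0.45)^6
     ≈ Y · 9.2941

Percentage change = ((1 + 0.45)^6 − 1) × 100% ≈ 829.4%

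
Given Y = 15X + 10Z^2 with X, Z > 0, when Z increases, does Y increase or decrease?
Y increases

Taking the partial derivative:
∂Y/∂Z = 20Z

∂Y/∂Z = 20Z > 0 (assuming positive values)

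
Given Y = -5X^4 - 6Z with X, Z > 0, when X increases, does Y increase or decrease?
Y decreases

Taking the partial derivative:
∂Y/∂X = -20X^3

∂Y/∂X = -20X^3 < 0 (assuming positive values)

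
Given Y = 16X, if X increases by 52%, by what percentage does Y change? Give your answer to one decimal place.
52.0%

For Y = 16X:
If X → X(1 + 0.52)
Then Y → Y · (1 + 0.52)^1
     = Y · 1.5200

Percentage change = ((1 + 0.52)^1 − 1) × 100% = 52.0%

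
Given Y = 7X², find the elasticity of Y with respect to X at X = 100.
Elasticity = 2

Elasticity = (dY/dX) · (X/Y)

dY/dX = 14·X
At X = 100: dY/dX = 1400, Y = 70000

Elasticity = 1400 · (100 / 70000) = 2

Interpretation: for a small percentage change in X, the percentage change in Y is approximately 2.00 times as large.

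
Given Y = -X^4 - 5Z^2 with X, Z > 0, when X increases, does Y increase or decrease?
Y decreases

Taking the partial derivative:
∂Y/∂X = -4X^3

∂Y/∂X = -4X^3 < 0 (assuming positive values)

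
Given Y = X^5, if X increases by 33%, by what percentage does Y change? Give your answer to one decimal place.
316.2%

For Y = X^5:
If X → X(1 + 0.33)
Then Y → Y · (1 + 0.33)^5
     ≈ Y · 4.1616

Percentage change = ((1 + 0.33)^5 − 1) × 100% ≈ 316.2%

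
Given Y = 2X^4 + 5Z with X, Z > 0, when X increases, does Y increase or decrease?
Y increases

Taking the partial derivative:
∂Y/∂X = 8X^3

∂Y/∂X = 8X^3 > 0 (assuming positive values)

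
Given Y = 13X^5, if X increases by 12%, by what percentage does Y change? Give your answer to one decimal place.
76.2%

For Y = 13X^5:
If X → X(1 + 0.12)
Then Y → Y · (1 + 0.12)^5
     ≈ Y · 1.7623

Percentage change = ((1 + 0.12)^5 − 1) × 100% ≈ 76.2%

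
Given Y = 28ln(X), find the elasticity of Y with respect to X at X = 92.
Elasticity = 1/ln(92) ≈ 0.2212

Elasticity = (dY/dX) · (X/Y)

dY/dX = 28/X
At X = 92: dY/dX = 7/23, Y = 28·ln(92)

Elasticity = (7/23) · (92 / (28·ln(92))) = 1/ln(92) ≈ 0.2212

Interpretation: for a small percentage change in X, the percentage change in Y is approximately 0.22 times as large.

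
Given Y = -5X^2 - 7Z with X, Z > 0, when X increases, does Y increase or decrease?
Y decreases

Taking the partial derivative:
∂Y/∂X = -10X

∂Y/∂X = -10X < 0 (assuming positive values)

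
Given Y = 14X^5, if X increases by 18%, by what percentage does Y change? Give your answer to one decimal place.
128.8%

For Y = 14X^5:
If X → X(1 + 0.18)
Then Y → Y · (1 + 0.18)^5
     ≈ Y · 2.2878

Percentage change = ((1 + 0.18)^5 − 1) × 100% ≈ 128.8%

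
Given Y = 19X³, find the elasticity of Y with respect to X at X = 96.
Elasticity = 3

Elasticity = (dY/dX) · (X/Y)

dY/dX = 57·X²
At X = 96: dY/dX = 525312, Y = 16809984

Elasticity = 525312 · (96 / 16809984) = 3

Interpretation: for a small percentage change in X, the percentage change in Y is approximately 3.00 times as large.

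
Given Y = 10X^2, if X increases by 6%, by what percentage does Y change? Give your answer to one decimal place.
12.4%

For Y = 10X^2:
If X → X(1 + 0.06)
Then Y → Y · (1 + 0.06)^2
     = Y · 1.1236

Percentage change = ((1 + 0.06)^2 − 1) × 100% ≈ 12.4%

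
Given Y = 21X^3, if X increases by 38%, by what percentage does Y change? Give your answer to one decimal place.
162.8%

For Y = 21X^3:
If X → X(1 + 0.38)
Then Y → Y · (1 + 0.38)^3
     ≈ Y · 2.6281

Percentage change = ((1 + 0.38)^3 − 1) × 100% ≈ 162.8%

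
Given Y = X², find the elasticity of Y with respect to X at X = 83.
Elasticity = 2

Elasticity = (dY/dX) · (X/Y)

dY/dX = 2·X
At X = 83: dY/dX = 166, Y = 6889

Elasticity = 166 · (83 / 6889) = 2

Interpretation: for a small percentage change in X, the percentage change in Y is approximately 2.00 times as large.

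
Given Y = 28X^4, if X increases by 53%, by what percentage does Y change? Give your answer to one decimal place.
448.0%

For Y = 28X^4:
If X → X(1 + 0.53)
Then Y → Y · (1 + 0.53)^4
     ≈ Y · 5.4798

Percentage change = ((1 + 0.53)^4 − 1) × 100% ≈ 448.0%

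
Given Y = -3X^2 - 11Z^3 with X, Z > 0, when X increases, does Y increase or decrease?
Y decreases

Taking the partial derivative:
∂Y/∂X = -6X

∂Y/∂X = -6X < 0 (assuming positive values)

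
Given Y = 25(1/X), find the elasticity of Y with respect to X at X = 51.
Elasticity = -1

Elasticity = (dY/dX) · (X/Y)

dY/dX = -25/X²
At X = 51: dY/dX = -25/2601, Y = 25/51

Elasticity = (-25/2601) · (51 / (25/51)) = -1

Interpretation: for a small percentage change in X, the percentage change in Y is approximately -1.00 times as large.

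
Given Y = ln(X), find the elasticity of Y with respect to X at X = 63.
Elasticity = 1/ln(63) ≈ 0.2414

Elasticity = (dY/dX) · (X/Y)

dY/dX = 1/X
At X = 63: dY/dX = 1/63, Y = ln(63)

Elasticity = (1/63) · (63 / (ln(63))) = 1/ln(63) ≈ 0.2414

Interpretation: for a small percentage change in X, the percentage change in Y is approximately 0.24 times as large.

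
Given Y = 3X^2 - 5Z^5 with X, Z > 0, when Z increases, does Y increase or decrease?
Y decreases

Taking the partial derivative:
∂Y/∂Z = -25Z^4

∂Y/∂Z = -25Z^4 < 0 (assuming positive values)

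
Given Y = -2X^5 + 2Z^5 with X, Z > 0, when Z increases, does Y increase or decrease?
Y increases

Taking the partial derivative:
∂Y/∂Z = 10Z^4

∂Y/∂Z = 10Z^4 > 0 (assuming positive values)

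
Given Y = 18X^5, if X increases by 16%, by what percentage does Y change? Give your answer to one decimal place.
110.0%

For Y = 18X^5:
If X → X(1 + 0.16)
Then Y → Y · (1 + 0.16)^5
     ≈ Y · 2.1003

Percentage change = ((1 + 0.16)^5 − 1) × 100% ≈ 110.0%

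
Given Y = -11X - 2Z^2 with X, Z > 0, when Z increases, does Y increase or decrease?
Y decreases

Taking the partial derivative:
∂Y/∂Z = -4Z

∂Y/∂Z = -4Z < 0 (assuming positive values)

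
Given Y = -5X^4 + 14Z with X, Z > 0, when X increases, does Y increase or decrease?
Y decreases

Taking the partial derivative:
∂Y/∂X = -20X^3

∂Y/∂X = -20X^3 < 0 (assuming positive values)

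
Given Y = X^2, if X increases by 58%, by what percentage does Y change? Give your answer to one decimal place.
149.6%

For Y = X^2:
If X → X(1 + 0.58)
Then Y → Y · (1 + 0.58)^2
     = Y · 2.4964

Percentage change = ((1 + 0.58)^2 − 1) × 100% ≈ 149.6%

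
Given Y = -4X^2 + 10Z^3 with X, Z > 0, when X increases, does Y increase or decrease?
Y decreases

Taking the partial derivative:
∂Y/∂X = -8X

∂Y/∂X = -8X < 0 (assuming positive values)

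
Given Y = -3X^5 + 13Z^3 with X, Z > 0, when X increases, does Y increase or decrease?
Y decreases

Taking the partial derivative:
∂Y/∂X = -15X^4

∂Y/∂X = -15X^4 < 0 (assuming positive values)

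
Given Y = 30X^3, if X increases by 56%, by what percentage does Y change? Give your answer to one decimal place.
279.6%

For Y = 30X^3:
If X → X(1 + 0.56)
Then Y → Y · (1 + 0.56)^3
     ≈ Y · 3.7964

Percentage change = ((1 + 0.56)^3 − 1) × 100% ≈ 279.6%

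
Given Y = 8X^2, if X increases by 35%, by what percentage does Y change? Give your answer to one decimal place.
82.3%

For Y = 8X^2:
If X → X(1 + 0.35)
Then Y → Y · (1 + 0.35)^2
     = Y · 1.8225

Percentage change = ((1 + 0.35)^2 − 1) × 100% ≈ 82.3%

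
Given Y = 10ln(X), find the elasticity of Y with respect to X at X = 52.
Elasticity = 1/ln(52) ≈ 0.2531

Elasticity = (dY/dX) · (X/Y)

dY/dX = 10/X
At X = 52: dY/dX = 5/26, Y = 10·ln(52)

Elasticity = (5/26) · (52 / (10·ln(52))) = 1/ln(52) ≈ 0.2531

Interpretation: for a small percentage change in X, the percentage change in Y is approximately 0.25 times as large.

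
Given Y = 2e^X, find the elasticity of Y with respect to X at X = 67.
Elasticity = 67

Elasticity = (dY/dX) · (X/Y)

dY/dX = 2·e^X
At X = 67: dY/dX = 2·e^67, Y = 2·e^67

Elasticity = (2·e^67) · (67 / (2·e^67)) = 67

Interpretation: for a small percentage change in X, the percentage change in Y is approximately 67.00 times as large.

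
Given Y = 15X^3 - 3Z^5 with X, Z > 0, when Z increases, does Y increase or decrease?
Y decreases

Taking the partial derivative:
∂Y/∂Z = -15Z^4

∂Y/∂Z = -15Z^4 < 0 (assuming positive values)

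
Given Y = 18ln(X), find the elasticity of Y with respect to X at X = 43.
Elasticity = 1/ln(43) ≈ 0.2659

Elasticity = (dY/dX) · (X/Y)

dY/dX = 18/X
At X = 43: dY/dX = 18/43, Y = 18·ln(43)

Elasticity = (18/43) · (43 / (18·ln(43))) = 1/ln(43) ≈ 0.2659

Interpretation: for a small percentage change in X, the percentage change in Y is approximately 0.27 times as large.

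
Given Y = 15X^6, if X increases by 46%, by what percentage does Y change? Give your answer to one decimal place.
868.5%

For Y = 15X^6:
If X → X(1 + 0.46)
Then Y → Y · (1 + 0.46)^6
     ≈ Y · 9.6854

Percentage change = ((1 + 0.46)^6 − 1) × 100% ≈ 868.5%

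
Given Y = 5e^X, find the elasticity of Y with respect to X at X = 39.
Elasticity = 39

Elasticity = (dY/dX) · (X/Y)

dY/dX = 5·e^X
At X = 39: dY/dX = 5·e^39, Y = 5·e^39

Elasticity = (5·e^39) · (39 / (5·e^39)) = 39

Interpretation: for a small percentage change in X, the percentage change in Y is approximately 39.00 times as large.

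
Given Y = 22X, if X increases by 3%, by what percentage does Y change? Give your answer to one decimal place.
3.0%

For Y = 22X:
If X → X(1 + 0.03)
Then Y → Y · (1 + 0.03)^1
     = Y · 1.0300

Percentage change = ((1 + 0.03)^1 − 1) × 100% = 3.0%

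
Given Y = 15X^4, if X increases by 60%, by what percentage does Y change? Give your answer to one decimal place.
555.4%

For Y = 15X^4:
If X → X(1 + 0.6)
Then Y → Y · (1 + 0.6)^4
     = Y · 6.5536

Percentage change = ((1 + 0.6)^4 − 1) × 100% ≈ 555.4%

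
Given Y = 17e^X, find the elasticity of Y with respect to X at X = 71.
Elasticity = 71

Elasticity = (dY/dX) · (X/Y)

dY/dX = 17·e^X
At X = 71: dY/dX = 17·e^71, Y = 17·e^71

Elasticity = (17·e^71) · (71 / (17·e^71)) = 71

Interpretation: for a small percentage change in X, the percentage change in Y is approximately 71.00 times as large.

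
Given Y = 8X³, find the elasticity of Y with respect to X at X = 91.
Elasticity = 3

Elasticity = (dY/dX) · (X/Y)

dY/dX = 24·X²
At X = 91: dY/dX = 198744, Y = 6028568

Elasticity = 198744 · (91 / 6028568) = 3

Interpretation: for a small percentage change in X, the percentage change in Y is approximately 3.00 times as large.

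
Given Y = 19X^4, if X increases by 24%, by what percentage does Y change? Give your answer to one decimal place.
136.4%

For Y = 19X^4:
If X → X(1 + 0.24)
Then Y → Y · (1 + 0.24)^4
     ≈ Y · 2.3642

Percentage change = ((1 + 0.24)^4 − 1) × 100% ≈ 136.4%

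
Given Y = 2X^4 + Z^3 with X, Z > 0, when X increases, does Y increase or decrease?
Y increases

Taking the partial derivative:
∂Y/∂X = 8X^3

∂Y/∂X = 8X^3 > 0 (assuming positive values)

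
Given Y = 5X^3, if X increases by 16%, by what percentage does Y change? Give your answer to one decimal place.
56.1%

For Y = 5X^3:
If X → X(1 + 0.16)
Then Y → Y · (1 + 0.16)^3
     ≈ Y · 1.5609

Percentage change = ((1 + 0.16)^3 − 1) × 100% ≈ 56.1%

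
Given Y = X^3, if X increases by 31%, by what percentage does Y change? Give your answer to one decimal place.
124.8%

For Y = X^3:
If X → X(1 + 0.31)
Then Y → Y · (1 + 0.31)^3
     ≈ Y · 2.2481

Percentage change = ((1 + 0.31)^3 − 1) × 100% ≈ 124.8%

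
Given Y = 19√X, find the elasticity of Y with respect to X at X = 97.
Elasticity = 1/2

Elasticity = (dY/dX) · (X/Y)

dY/dX = 19/(2·√X)
At X = 97: dY/dX = 19·√97/194, Y = 19·√97

Elasticity = (19·√97/194) · (97 / (19·√97)) = 1/2

Interpretation: for a small percentage change in X, the percentage change in Y is approximately 0.50 times as large.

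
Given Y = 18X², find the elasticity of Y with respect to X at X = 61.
Elasticity = 2

Elasticity = (dY/dX) · (X/Y)

dY/dX = 36·X
At X = 61: dY/dX = 2196, Y = 66978

Elasticity = 2196 · (61 / 66978) = 2

Interpretation: for a small percentage change in X, the percentage change in Y is approximately 2.00 times as large.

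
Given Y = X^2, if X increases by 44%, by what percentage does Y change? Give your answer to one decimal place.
107.4%

For Y = X^2:
If X → X(1 + 0.44)
Then Y → Y · (1 + 0.44)^2
     = Y · 2.0736

Percentage change = ((1 + 0.44)^2 − 1) × 100% ≈ 107.4%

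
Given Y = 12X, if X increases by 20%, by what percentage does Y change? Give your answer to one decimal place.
20.0%

For Y = 12X:
If X → X(1 + 0.2)
Then Y → Y · (1 + 0.2)^1
     = Y · 1.2000

Percentage change = ((1 + 0.2)^1 − 1) × 100% = 20.0%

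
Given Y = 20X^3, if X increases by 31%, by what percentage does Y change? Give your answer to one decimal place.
124.8%

For Y = 20X^3:
If X → X(1 + 0.31)
Then Y → Y · (1 + 0.31)^3
     ≈ Y · 2.2481

Percentage change = ((1 + 0.31)^3 − 1) × 100% ≈ 124.8%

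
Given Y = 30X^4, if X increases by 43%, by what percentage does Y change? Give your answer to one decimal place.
318.2%

For Y = 30X^4:
If X → X(1 + 0.43)
Then Y → Y · (1 + 0.43)^4
     ≈ Y · 4.1816

Percentage change = ((1 + 0.43)^4 − 1) × 100% ≈ 318.2%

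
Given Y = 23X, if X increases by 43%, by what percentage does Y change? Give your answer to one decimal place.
43.0%

For Y = 23X:
If X → X(1 + 0.43)
Then Y → Y · (1 + 0.43)^1
     = Y · 1.4300

Percentage change = ((1 + 0.43)^1 − 1) × 100% = 43.0%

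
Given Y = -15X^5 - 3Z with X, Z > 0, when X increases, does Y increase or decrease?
Y decreases

Taking the partial derivative:
∂Y/∂X = -75X^4

∂Y/∂X = -75X^4 < 0 (assuming positive values)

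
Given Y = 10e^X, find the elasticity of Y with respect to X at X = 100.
Elasticity = 100

Elasticity = (dY/dX) · (X/Y)

dY/dX = 10·e^X
At X = 100: dY/dX = 10·e^100, Y = 10·e^100

Elasticity = (10·e^100) · (100 / (10·e^100)) = 100

Interpretation: for a small percentage change in X, the percentage change in Y is approximately 100.00 times as large.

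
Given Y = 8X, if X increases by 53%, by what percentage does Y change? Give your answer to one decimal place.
53.0%

For Y = 8X:
If X → X(1 + 0.53)
Then Y → Y · (1 + 0.53)^1
     = Y · 1.5300

Percentage change = ((1 + 0.53)^1 − 1) × 100% = 53.0%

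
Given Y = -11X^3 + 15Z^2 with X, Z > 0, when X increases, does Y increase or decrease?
Y decreases

Taking the partial derivative:
∂Y/∂X = -33X^2

∂Y/∂X = -33X^2 < 0 (assuming positive values)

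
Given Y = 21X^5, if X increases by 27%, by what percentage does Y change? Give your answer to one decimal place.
230.4%

For Y = 21X^5:
If X → X(1 + 0.27)
Then Y → Y · (1 + 0.27)^5
     ≈ Y · 3.3038

Percentage change = ((1 + 0.27)^5 − 1) × 100% ≈ 230.4%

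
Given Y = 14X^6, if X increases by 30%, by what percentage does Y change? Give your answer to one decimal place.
382.7%

For Y = 14X^6:
If X → X(1 + 0.3)
Then Y → Y · (1 + 0.3)^6
     ≈ Y · 4.8268

Percentage change = ((1 + 0.3)^6 − 1) × 100% ≈ 382.7%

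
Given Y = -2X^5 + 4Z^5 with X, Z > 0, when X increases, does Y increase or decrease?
Y decreases

Taking the partial derivative:
∂Y/∂X = -10X^4

∂Y/∂X = -10X^4 < 0 (assuming positive values)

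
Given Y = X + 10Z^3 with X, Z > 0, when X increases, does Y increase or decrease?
Y increases

Taking the partial derivative:
∂Y/∂X = 1

∂Y/∂X = 1 > 0 (assuming positive values)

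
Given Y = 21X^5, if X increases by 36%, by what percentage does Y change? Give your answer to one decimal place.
365.3%

For Y = 21X^5:
If X → X(1 + 0.36)
Then Y → Y · (1 + 0.36)^5
     ≈ Y · 4.6526

Percentage change = ((1 + 0.36)^5 − 1) × 100% ≈ 365.3%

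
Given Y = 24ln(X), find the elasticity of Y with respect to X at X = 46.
Elasticity = 1/ln(46) ≈ 0.2612

Elasticity = (dY/dX) · (X/Y)

dY/dX = 24/X
At X = 46: dY/dX = 12/23, Y = 24·ln(46)

Elasticity = (12/23) · (46 / (24·ln(46))) = 1/ln(46) ≈ 0.2612

Interpretation: for a small percentage change in X, the percentage change in Y is approximately 0.26 times as large.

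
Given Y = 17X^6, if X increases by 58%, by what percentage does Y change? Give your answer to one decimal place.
1455.8%

For Y = 17X^6:
If X → X(1 + 0.58)
Then Y → Y · (1 + 0.58)^6
     ≈ Y · 15.5576

Percentage change = ((1 + 0.58)^6 − 1) × 100% ≈ 1455.8%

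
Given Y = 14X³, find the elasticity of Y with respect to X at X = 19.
Elasticity = 3

Elasticity = (dY/dX) · (X/Y)

dY/dX = 42·X²
At X = 19: dY/dX = 15162, Y = 96026

Elasticity = 15162 · (19 / 96026) = 3

Interpretation: for a small percentage change in X, the percentage change in Y is approximately 3.00 times as large.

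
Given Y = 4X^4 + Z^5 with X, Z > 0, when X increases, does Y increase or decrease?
Y increases

Taking the partial derivative:
∂Y/∂X = 16X^3

∂Y/∂X = 16X^3 > 0 (assuming positive values)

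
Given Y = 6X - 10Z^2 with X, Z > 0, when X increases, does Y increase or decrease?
Y increases

Taking the partial derivative:
∂Y/∂X = 6

∂Y/∂X = 6 > 0 (assuming positive values)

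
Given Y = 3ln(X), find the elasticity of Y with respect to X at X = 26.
Elasticity = 1/ln(26) ≈ 0.3069

Elasticity = (dY/dX) · (X/Y)

dY/dX = 3/X
At X = 26: dY/dX = 3/26, Y = 3·ln(26)

Elasticity = (3/26) · (26 / (3·ln(26))) = 1/ln(26) ≈ 0.3069

Interpretation: for a small percentage change in X, the percentage change in Y is approximately 0.31 times as large.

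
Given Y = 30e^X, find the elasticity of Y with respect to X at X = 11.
Elasticity = 11

Elasticity = (dY/dX) · (X/Y)

dY/dX = 30·e^X
At X = 11: dY/dX = 30·e^11, Y = 30·e^11

Elasticity = (30·e^11) · (11 / (30·e^11)) = 11

Interpretation: for a small percentage change in X, the percentage change in Y is approximately 11.00 times as large.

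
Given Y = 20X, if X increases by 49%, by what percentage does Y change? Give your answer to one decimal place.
49.0%

For Y = 20X:
If X → X(1 + 0.49)
Then Y → Y · (1 + 0.49)^1
     = Y · 1.4900

Percentage change = ((1 + 0.49)^1 − 1) × 100% = 49.0%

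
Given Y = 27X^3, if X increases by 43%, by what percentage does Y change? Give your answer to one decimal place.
192.4%

For Y = 27X^3:
If X → X(1 + 0.43)
Then Y → Y · (1 + 0.43)^3
     ≈ Y · 2.9242

Percentage change = ((1 + 0.43)^3 − 1) × 100% ≈ 192.4%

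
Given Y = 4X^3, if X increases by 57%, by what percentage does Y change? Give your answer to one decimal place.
287.0%

For Y = 4X^3:
If X → X(1 + 0.57)
Then Y → Y · (1 + 0.57)^3
     ≈ Y · 3.8699

Percentage change = ((1 + 0.57)^3 − 1) × 100% ≈ 287.0%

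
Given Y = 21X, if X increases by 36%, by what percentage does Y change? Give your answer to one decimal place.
36.0%

For Y = 21X:
If X → X(1 + 0.36)
Then Y → Y · (1 + 0.36)^1
     = Y · 1.3600

Percentage change = ((1 + 0.36)^1 − 1) × 100% = 36.0%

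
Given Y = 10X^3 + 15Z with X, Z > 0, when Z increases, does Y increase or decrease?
Y increases

Taking the partial derivative:
∂Y/∂Z = 15

∂Y/∂Z = 15 > 0 (assuming positive values)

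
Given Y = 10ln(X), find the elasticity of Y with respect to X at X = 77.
Elasticity = 1/ln(77) ≈ 0.2302

Elasticity = (dY/dX) · (X/Y)

dY/dX = 10/X
At X = 77: dY/dX = 10/77, Y = 10·ln(77)

Elasticity = (10/77) · (77 / (10·ln(77))) = 1/ln(77) ≈ 0.2302

Interpretation: for a small percentage change in X, the percentage change in Y is approximately 0.23 times as large.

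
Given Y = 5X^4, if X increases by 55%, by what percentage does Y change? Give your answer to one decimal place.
477.2%

For Y = 5X^4:
If X → X(1 + 0.55)
Then Y → Y · (1 + 0.55)^4
     ≈ Y · 5.7720

Percentage change = ((1 + 0.55)^4 − 1) × 100% ≈ 477.2%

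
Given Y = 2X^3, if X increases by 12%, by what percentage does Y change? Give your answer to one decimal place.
40.5%

For Y = 2X^3:
If X → X(1 + 0.12)
Then Y → Y · (1 + 0.12)^3
     ≈ Y · 1.4049

Percentage change = ((1 + 0.12)^3 − 1) × 100% ≈ 40.5%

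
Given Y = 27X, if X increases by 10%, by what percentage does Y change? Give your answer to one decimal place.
10.0%

For Y = 27X:
If X → X(1 + 0.1)
Then Y → Y · (1 + 0.1)^1
     = Y · 1.1000

Percentage change = ((1 + 0.1)^1 − 1) × 100% = 10.0%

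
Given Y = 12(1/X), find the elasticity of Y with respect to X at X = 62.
Elasticity = -1

Elasticity = (dY/dX) · (X/Y)

dY/dX = -12/X²
At X = 62: dY/dX = -3/961, Y = 6/31

Elasticity = (-3/961) · (62 / (6/31)) = -1

Interpretation: for a small percentage change in X, the percentage change in Y is approximately -1.00 times as large.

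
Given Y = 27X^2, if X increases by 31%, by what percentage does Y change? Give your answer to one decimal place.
71.6%

For Y = 27X^2:
If X → X(1 + 0.31)
Then Y → Y · (1 + 0.31)^2
     = Y · 1.7161

Percentage change = ((1 + 0.31)^2 − 1) × 100% ≈ 71.6%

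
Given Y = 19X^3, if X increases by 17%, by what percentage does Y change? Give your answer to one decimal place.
60.2%

For Y = 19X^3:
If X → X(1 + 0.17)
Then Y → Y · (1 + 0.17)^3
     ≈ Y · 1.6016

Percentage change = ((1 + 0.17)^3 − 1) × 100% ≈ 60.2%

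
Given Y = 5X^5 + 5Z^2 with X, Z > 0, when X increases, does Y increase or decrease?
Y increases

Taking the partial derivative:
∂Y/∂X = 25X^4

∂Y/∂X = 25X^4 > 0 (assuming positive values)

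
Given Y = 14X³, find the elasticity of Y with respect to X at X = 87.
Elasticity = 3

Elasticity = (dY/dX) · (X/Y)

dY/dX = 42·X²
At X = 87: dY/dX = 317898, Y = 9219042

Elasticity = 317898 · (87 / 9219042) = 3

Interpretation: for a small percentage change in X, the percentage change in Y is approximately 3.00 times as large.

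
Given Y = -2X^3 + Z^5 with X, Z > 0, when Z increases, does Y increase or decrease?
Y increases

Taking the partial derivative:
∂Y/∂Z = 5Z^4

∂Y/∂Z = 5Z^4 > 0 (assuming positive values)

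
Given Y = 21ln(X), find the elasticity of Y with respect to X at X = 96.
Elasticity = 1/ln(96) ≈ 0.2191

Elasticity = (dY/dX) · (X/Y)

dY/dX = 21/X
At X = 96: dY/dX = 7/32, Y = 21·ln(96)

Elasticity = (7/32) · (96 / (21·ln(96))) = 1/ln(96) ≈ 0.2191

Interpretation: for a small percentage change in X, the percentage change in Y is approximately 0.22 times as large.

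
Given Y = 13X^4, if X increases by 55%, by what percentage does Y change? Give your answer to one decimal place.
477.2%

For Y = 13X^4:
If X → X(1 + 0.55)
Then Y → Y · (1 + 0.55)^4
     ≈ Y · 5.7720

Percentage change = ((1 + 0.55)^4 − 1) × 100% ≈ 477.2%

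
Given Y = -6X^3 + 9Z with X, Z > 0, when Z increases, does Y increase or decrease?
Y increases

Taking the partial derivative:
∂Y/∂Z = 9

∂Y/∂Z = 9 > 0 (assuming positive values)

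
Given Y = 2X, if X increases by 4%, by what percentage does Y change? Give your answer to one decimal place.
4.0%

For Y = 2X:
If X → X(1 + 0.04)
Then Y → Y · (1 + 0.04)^1
     = Y · 1.0400

Percentage change = ((1 + 0.04)^1 − 1) × 100% = 4.0%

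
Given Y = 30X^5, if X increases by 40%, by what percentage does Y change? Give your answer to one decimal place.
437.8%

For Y = 30X^5:
If X → X(1 + 0.4)
Then Y → Y · (1 + 0.4)^5
     ≈ Y · 5.3782

Percentage change = ((1 + 0.4)^5 − 1) × 100% ≈ 437.8%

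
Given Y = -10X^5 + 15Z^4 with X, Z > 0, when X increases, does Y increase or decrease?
Y decreases

Taking the partial derivative:
∂Y/∂X = -50X^4

∂Y/∂X = -50X^4 < 0 (assuming positive values)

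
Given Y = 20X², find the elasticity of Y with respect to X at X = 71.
Elasticity = 2

Elasticity = (dY/dX) · (X/Y)

dY/dX = 40·X
At X = 71: dY/dX = 2840, Y = 100820

Elasticity = 2840 · (71 / 100820) = 2

Interpretation: for a small percentage change in X, the percentage change in Y is approximately 2.00 times as large.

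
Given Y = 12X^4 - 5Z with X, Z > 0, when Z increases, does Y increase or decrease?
Y decreases

Taking the partial derivative:
∂Y/∂Z = -5

∂Y/∂Z = -5 < 0 (assuming positive values)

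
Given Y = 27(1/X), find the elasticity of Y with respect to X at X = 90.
Elasticity = -1

Elasticity = (dY/dX) · (X/Y)

dY/dX = -27/X²
At X = 90: dY/dX = -1/300, Y = 3/10

Elasticity = (-1/300) · (90 / (3/10)) = -1

Interpretation: for a small percentage change in X, the percentage change in Y is approximately -1.00 times as large.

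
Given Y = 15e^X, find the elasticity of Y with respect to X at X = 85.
Elasticity = 85

Elasticity = (dY/dX) · (X/Y)

dY/dX = 15·e^X
At X = 85: dY/dX = 15·e^85, Y = 15·e^85

Elasticity = (15·e^85) · (85 / (15·e^85)) = 85

Interpretation: for a small percentage change in X, the percentage change in Y is approximately 85.00 times as large.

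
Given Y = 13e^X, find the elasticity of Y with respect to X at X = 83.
Elasticity = 83

Elasticity = (dY/dX) · (X/Y)

dY/dX = 13·e^X
At X = 83: dY/dX = 13·e^83, Y = 13·e^83

Elasticity = (13·e^83) · (83 / (13·e^83)) = 83

Interpretation: for a small percentage change in X, the percentage change in Y is approximately 83.00 times as large.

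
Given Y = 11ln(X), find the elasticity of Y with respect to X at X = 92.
Elasticity = 1/ln(92) ≈ 0.2212

Elasticity = (dY/dX) · (X/Y)

dY/dX = 11/X
At X = 92: dY/dX = 11/92, Y = 11·ln(92)

Elasticity = (11/92) · (92 / (11·ln(92))) = 1/ln(92) ≈ 0.2212

Interpretation: for a small percentage change in X, the percentage change in Y is approximately 0.22 times as large.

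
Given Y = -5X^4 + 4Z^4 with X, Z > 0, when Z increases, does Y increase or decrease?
Y increases

Taking the partial derivative:
∂Y/∂Z = 16Z^3

∂Y/∂Z = 16Z^3 > 0 (assuming positive values)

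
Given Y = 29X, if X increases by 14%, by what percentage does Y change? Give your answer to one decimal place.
14.0%

For Y = 29X:
If X → X(1 + 0.14)
Then Y → Y · (1 + 0.14)^1
     = Y · 1.1400

Percentage change = ((1 + 0.14)^1 − 1) × 100% = 14.0%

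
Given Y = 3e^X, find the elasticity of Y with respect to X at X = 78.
Elasticity = 78

Elasticity = (dY/dX) · (X/Y)

dY/dX = 3·e^X
At X = 78: dY/dX = 3·e^78, Y = 3·e^78

Elasticity = (3·e^78) · (78 / (3·e^78)) = 78

Interpretation: for a small percentage change in X, the percentage change in Y is approximately 78.00 times as large.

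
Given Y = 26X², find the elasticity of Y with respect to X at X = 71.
Elasticity = 2

Elasticity = (dY/dX) · (X/Y)

dY/dX = 52·X
At X = 71: dY/dX = 3692, Y = 131066

Elasticity = 3692 · (71 / 131066) = 2

Interpretation: for a small percentage change in X, the percentage change in Y is approximately 2.00 times as large.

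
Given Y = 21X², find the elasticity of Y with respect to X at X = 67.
Elasticity = 2

Elasticity = (dY/dX) · (X/Y)

dY/dX = 42·X
At X = 67: dY/dX = 2814, Y = 94269

Elasticity = 2814 · (67 / 94269) = 2

Interpretation: for a small percentage change in X, the percentage change in Y is approximately 2.00 times as large.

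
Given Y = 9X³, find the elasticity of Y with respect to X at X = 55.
Elasticity = 3

Elasticity = (dY/dX) · (X/Y)

dY/dX = 27·X²
At X = 55: dY/dX = 81675, Y = 1497375

Elasticity = 81675 · (55 / 1497375) = 3

Interpretation: for a small percentage change in X, the percentage change in Y is approximately 3.00 times as large.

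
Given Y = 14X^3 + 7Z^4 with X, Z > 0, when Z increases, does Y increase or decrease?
Y increases

Taking the partial derivative:
∂Y/∂Z = 28Z^3

∂Y/∂Z = 28Z^3 > 0 (assuming positive values)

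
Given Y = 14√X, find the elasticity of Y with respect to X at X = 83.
Elasticity = 1/2

Elasticity = (dY/dX) · (X/Y)

dY/dX = 7/√X
At X = 83: dY/dX = 7·√83/83, Y = 14·√83

Elasticity = (7·√83/83) · (83 / (14·√83)) = 1/2

Interpretation: for a small percentage change in X, the percentage change in Y is approximately 0.50 times as large.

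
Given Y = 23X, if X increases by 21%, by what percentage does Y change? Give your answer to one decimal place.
21.0%

For Y = 23X:
If X → X(1 + 0.21)
Then Y → Y · (1 + 0.21)^1
     = Y · 1.2100

Percentage change = ((1 + 0.21)^1 − 1) × 100% = 21.0%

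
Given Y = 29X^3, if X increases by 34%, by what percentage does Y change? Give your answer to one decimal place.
140.6%

For Y = 29X^3:
If X → X(1 + 0.34)
Then Y → Y · (1 + 0.34)^3
     ≈ Y · 2.4061

Percentage change = ((1 + 0.34)^3 − 1) × 100% ≈ 140.6%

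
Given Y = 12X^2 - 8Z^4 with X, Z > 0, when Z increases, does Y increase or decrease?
Y decreases

Taking the partial derivative:
∂Y/∂Z = -32Z^3

∂Y/∂Z = -32Z^3 < 0 (assuming positive values)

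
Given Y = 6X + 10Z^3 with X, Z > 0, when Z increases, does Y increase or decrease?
Y increases

Taking the partial derivative:
∂Y/∂Z = 30Z^2

∂Y/∂Z = 30Z^2 > 0 (assuming positive values)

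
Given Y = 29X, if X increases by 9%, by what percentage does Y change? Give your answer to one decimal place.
9.0%

For Y = 29X:
If X → X(1 + 0.09)
Then Y → Y · (1 + 0.09)^1
     = Y · 1.0900

Percentage change = ((1 + 0.09)^1 − 1) × 100% = 9.0%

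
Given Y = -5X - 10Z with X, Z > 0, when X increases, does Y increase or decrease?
Y decreases

Taking the partial derivative:
∂Y/∂X = -5

∂Y/∂X = -5 < 0 (assuming positive values)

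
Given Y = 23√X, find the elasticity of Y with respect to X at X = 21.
Elasticity = 1/2

Elasticity = (dY/dX) · (X/Y)

dY/dX = 23/(2·√X)
At X = 21: dY/dX = 23·√21/42, Y = 23·√21

Elasticity = (23·√21/42) · (21 / (23·√21)) = 1/2

Interpretation: for a small percentage change in X, the percentage change in Y is approximately 0.50 times as large.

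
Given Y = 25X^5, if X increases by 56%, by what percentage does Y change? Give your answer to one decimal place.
823.9%

For Y = 25X^5:
If X → X(1 + 0.56)
Then Y → Y · (1 + 0.56)^5
     ≈ Y · 9.2390

Percentage change = ((1 + 0.56)^5 − 1) × 100% ≈ 823.9%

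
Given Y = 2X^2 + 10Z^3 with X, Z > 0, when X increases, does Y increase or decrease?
Y increases

Taking the partial derivative:
∂Y/∂X = 4X

∂Y/∂X = 4X > 0 (assuming positive values)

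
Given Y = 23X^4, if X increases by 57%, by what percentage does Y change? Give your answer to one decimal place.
507.6%

For Y = 23X^4:
If X → X(1 + 0.57)
Then Y → Y · (1 + 0.57)^4
     ≈ Y · 6.0757

Percentage change = ((1 + 0.57)^4 − 1) × 100% ≈ 507.6%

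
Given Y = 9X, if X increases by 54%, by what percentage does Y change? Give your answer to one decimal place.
54.0%

For Y = 9X:
If X → X(1 + 0.54)
Then Y → Y · (1 + 0.54)^1
     = Y · 1.5400

Percentage change = ((1 + 0.54)^1 − 1) × 100% = 54.0%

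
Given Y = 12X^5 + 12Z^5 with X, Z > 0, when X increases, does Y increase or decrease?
Y increases

Taking the partial derivative:
∂Y/∂X = 60X^4

∂Y/∂X = 60X^4 > 0 (assuming positive values)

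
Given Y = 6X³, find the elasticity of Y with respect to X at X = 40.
Elasticity = 3

Elasticity = (dY/dX) · (X/Y)

dY/dX = 18·X²
At X = 40: dY/dX = 28800, Y = 384000

Elasticity = 28800 · (40 / 384000) = 3

Interpretation: for a small percentage change in X, the percentage change in Y is approximately 3.00 times as large.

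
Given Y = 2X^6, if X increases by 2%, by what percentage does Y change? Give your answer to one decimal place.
12.6%

For Y = 2X^6:
If X → X(1 + 0.02)
Then Y → Y · (1 + 0.02)^6
     ≈ Y · 1.1262

Percentage change = ((1 + 0.02)^6 − 1) × 100% ≈ 12.6%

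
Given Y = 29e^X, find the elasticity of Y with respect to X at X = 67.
Elasticity = 67

Elasticity = (dY/dX) · (X/Y)

dY/dX = 29·e^X
At X = 67: dY/dX = 29·e^67, Y = 29·e^67

Elasticity = (29·e^67) · (67 / (29·e^67)) = 67

Interpretation: for a small percentage change in X, the percentage change in Y is approximately 67.00 times as large.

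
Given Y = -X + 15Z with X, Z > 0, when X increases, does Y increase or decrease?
Y decreases

Taking the partial derivative:
∂Y/∂X = -1

∂Y/∂X = -1 < 0 (assuming positive values)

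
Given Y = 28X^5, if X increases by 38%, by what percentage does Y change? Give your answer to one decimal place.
400.5%

For Y = 28X^5:
If X → X(1 + 0.38)
Then Y → Y · (1 + 0.38)^5
     ≈ Y · 5.0049

Percentage change = ((1 + 0.38)^5 − 1) × 100% ≈ 400.5%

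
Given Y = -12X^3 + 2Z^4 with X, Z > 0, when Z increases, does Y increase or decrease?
Y increases

Taking the partial derivative:
∂Y/∂Z = 8Z^3

∂Y/∂Z = 8Z^3 > 0 (assuming positive values)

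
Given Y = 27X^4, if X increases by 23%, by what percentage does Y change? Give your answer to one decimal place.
128.9%

For Y = 27X^4:
If X → X(1 + 0.23)
Then Y → Y · (1 + 0.23)^4
     ≈ Y · 2.2889

Percentage change = ((1 + 0.23)^4 − 1) × 100% ≈ 128.9%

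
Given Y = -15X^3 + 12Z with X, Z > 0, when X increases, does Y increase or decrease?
Y decreases

Taking the partial derivative:
∂Y/∂X = -45X^2

∂Y/∂X = -45X^2 < 0 (assuming positive values)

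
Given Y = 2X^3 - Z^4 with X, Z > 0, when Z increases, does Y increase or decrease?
Y decreases

Taking the partial derivative:
∂Y/∂Z = -4Z^3

∂Y/∂Z = -4Z^3 < 0 (assuming positive values)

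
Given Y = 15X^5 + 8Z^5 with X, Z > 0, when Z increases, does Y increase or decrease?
Y increases

Taking the partial derivative:
∂Y/∂Z = 40Z^4

∂Y/∂Z = 40Z^4 > 0 (assuming positive values)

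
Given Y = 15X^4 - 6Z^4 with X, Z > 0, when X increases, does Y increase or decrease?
Y increases

Taking the partial derivative:
∂Y/∂X = 60X^3

∂Y/∂X = 60X^3 > 0 (assuming positive values)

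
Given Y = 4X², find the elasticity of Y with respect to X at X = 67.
Elasticity = 2

Elasticity = (dY/dX) · (X/Y)

dY/dX = 8·X
At X = 67: dY/dX = 536, Y = 17956

Elasticity = 536 · (67 / 17956) = 2

Interpretation: for a small percentage change in X, the percentage change in Y is approximately 2.00 times as large.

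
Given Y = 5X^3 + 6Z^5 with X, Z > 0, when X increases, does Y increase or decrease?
Y increases

Taking the partial derivative:
∂Y/∂X = 15X^2

∂Y/∂X = 15X^2 > 0 (assuming positive values)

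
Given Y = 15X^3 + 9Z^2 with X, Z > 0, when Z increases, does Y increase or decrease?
Y increases

Taking the partial derivative:
∂Y/∂Z = 18Z

∂Y/∂Z = 18Z > 0 (assuming positive values)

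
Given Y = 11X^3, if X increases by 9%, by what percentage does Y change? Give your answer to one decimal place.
29.5%

For Y = 11X^3:
If X → X(1 + 0.09)
Then Y → Y · (1 + 0.09)^3
     ≈ Y · 1.2950

Percentage change = ((1 + 0.09)^3 − 1) × 100% ≈ 29.5%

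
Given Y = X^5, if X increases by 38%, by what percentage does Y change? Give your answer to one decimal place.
400.5%

For Y = X^5:
If X → X(1 + 0.38)
Then Y → Y · (1 + 0.38)^5
     ≈ Y · 5.0049

Percentage change = ((1 + 0.38)^5 − 1) × 100% ≈ 400.5%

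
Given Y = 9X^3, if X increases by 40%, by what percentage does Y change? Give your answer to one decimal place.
174.4%

For Y = 9X^3:
If X → X(1 + 0.4)
Then Y → Y · (1 + 0.4)^3
     = Y · 2.7440

Percentage change = ((1 + 0.4)^3 − 1) × 100% = 174.4%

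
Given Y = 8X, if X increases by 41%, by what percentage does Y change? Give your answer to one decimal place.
41.0%

For Y = 8X:
If X → X(1 + 0.41)
Then Y → Y · (1 + 0.41)^1
     = Y · 1.4100

Percentage change = ((1 + 0.41)^1 − 1) × 100% = 41.0%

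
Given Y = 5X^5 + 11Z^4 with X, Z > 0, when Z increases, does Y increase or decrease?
Y increases

Taking the partial derivative:
∂Y/∂Z = 44Z^3

∂Y/∂Z = 44Z^3 > 0 (assuming positive values)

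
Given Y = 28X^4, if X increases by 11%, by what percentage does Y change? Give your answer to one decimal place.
51.8%

For Y = 28X^4:
If X → X(1 + 0.11)
Then Y → Y · (1 + 0.11)^4
     ≈ Y · 1.5181

Percentage change = ((1 + 0.11)^4 − 1) × 100% ≈ 51.8%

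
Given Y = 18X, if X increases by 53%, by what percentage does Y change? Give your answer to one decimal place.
53.0%

For Y = 18X:
If X → X(1 + 0.53)
Then Y → Y · (1 + 0.53)^1
     = Y · 1.5300

Percentage change = ((1 + 0.53)^1 − 1) × 100% = 53.0%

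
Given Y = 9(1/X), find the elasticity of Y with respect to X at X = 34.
Elasticity = -1

Elasticity = (dY/dX) · (X/Y)

dY/dX = -9/X²
At X = 34: dY/dX = -9/1156, Y = 9/34

Elasticity = (-9/1156) · (34 / (9/34)) = -1

Interpretation: for a small percentage change in X, the percentage change in Y is approximately -1.00 times as large.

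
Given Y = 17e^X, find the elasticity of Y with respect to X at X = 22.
Elasticity = 22

Elasticity = (dY/dX) · (X/Y)

dY/dX = 17·e^X
At X = 22: dY/dX = 17·e^22, Y = 17·e^22

Elasticity = (17·e^22) · (22 / (17·e^22)) = 22

Interpretation: for a small percentage change in X, the percentage change in Y is approximately 22.00 times as large.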